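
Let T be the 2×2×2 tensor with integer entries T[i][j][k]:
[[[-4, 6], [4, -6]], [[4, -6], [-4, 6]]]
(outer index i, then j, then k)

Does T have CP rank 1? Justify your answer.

If T = a ⊗ b ⊗ c then every fibre of T is a multiple of the corresponding factor, so read the factors off the fibres through the nonzero entry T[0,0,0] = -4.
The mode-1 fibre T[:,0,0] = [-4, 4] gives a = [1, -1] (primitive direction); the mode-2 fibre T[0,:,0] = [-4, 4] gives b = [1, -1]; then c[k] = T[0,0,k] / (a[0]·b[0]) = [-4, 6] / 1 = [-4, 6].
Expanding [1, -1] ⊗ [1, -1] ⊗ [-4, 6] reproduces all 8 entries of T, so T = [1, -1] ⊗ [1, -1] ⊗ [-4, 6] and rank(T) ≤ 1.
Equivalently every frontal slice T[:,:,k] is c[k] times the rank-1 matrix [1, -1] ⊗ [1, -1]. So T has rank 1 (it is nonzero).

Yes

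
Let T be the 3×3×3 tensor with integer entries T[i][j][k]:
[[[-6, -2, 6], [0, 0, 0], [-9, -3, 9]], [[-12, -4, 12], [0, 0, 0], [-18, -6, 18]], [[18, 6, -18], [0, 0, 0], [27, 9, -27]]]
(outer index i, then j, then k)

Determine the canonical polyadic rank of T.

Lower bound: T ≠ 0 (e.g. T[0,0,0] = -6), so rank(T) ≥ 1.
Upper bound: if T = a ⊗ b ⊗ c then every fibre of T is a multiple of the corresponding factor, so read the factors off the fibres through the nonzero entry T[0,0,0] = -6.
The mode-1 fibre T[:,0,0] = [-6, -12, 18] gives a = [1, 2, -3] (primitive direction); the mode-2 fibre T[0,:,0] = [-6, 0, -9] gives b = [2, 0, 3]; then c[k] = T[0,0,k] / (a[0]·b[0]) = [-6, -2, 6] / 2 = [-3, -1, 3].
Expanding [1, 2, -3] ⊗ [2, 0, 3] ⊗ [-3, -1, 3] reproduces all 27 entries of T, so T = [1, 2, -3] ⊗ [2, 0, 3] ⊗ [-3, -1, 3] and rank(T) ≤ 1.
These bounds meet, so rank(T) = 1.
Check entry T[0,1,0] = 0: (1)·(0)·(-3) = 0.

1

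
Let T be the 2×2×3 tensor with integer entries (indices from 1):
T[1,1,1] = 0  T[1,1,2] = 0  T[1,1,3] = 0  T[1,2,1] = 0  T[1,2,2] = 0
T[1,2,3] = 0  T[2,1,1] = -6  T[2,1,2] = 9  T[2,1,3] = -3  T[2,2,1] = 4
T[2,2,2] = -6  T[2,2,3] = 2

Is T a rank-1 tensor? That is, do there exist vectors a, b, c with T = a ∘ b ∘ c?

Yes

If T = a ∘ b ∘ c then every fibre of T is a multiple of the corresponding factor, so read the factors off the fibres through the nonzero entry T[2,1,1] = -6.
The mode-1 fibre T[:,1,1] = [0, -6] gives a = (0, 1) (primitive direction); the mode-2 fibre T[2,:,1] = [-6, 4] gives b = (3, -2); then c[k] = T[2,1,k] / (a[2]·b[1]) = [-6, 9, -3] / 3 = (-2, 3, -1).
Expanding (0, 1) ∘ (3, -2) ∘ (-2, 3, -1) reproduces all 12 entries of T, so T = (0, 1) ∘ (3, -2) ∘ (-2, 3, -1) and rank(T) ≤ 1.
Equivalently every frontal slice T[:,:,k] is c[k] times the rank-1 matrix (0, 1) ∘ (3, -2). So T has rank 1 (it is nonzero).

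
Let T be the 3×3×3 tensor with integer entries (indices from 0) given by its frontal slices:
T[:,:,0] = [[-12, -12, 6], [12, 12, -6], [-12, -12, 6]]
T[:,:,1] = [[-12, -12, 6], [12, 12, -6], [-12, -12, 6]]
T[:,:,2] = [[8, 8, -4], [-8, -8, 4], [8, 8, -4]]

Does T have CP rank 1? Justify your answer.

Yes

If T = a (x) b (x) c then every fibre of T is a multiple of the corresponding factor, so read the factors off the fibres through the nonzero entry T[0,0,0] = -12.
The mode-1 fibre T[:,0,0] = [-12, 12, -12] gives a = [1, -1, 1] (primitive direction); the mode-2 fibre T[0,:,0] = [-12, -12, 6] gives b = [2, 2, -1]; then c[k] = T[0,0,k] / (a[0]·b[0]) = [-12, -12, 8] / 2 = [-6, -6, 4].
Expanding [1, -1, 1] (x) [2, 2, -1] (x) [-6, -6, 4] reproduces all 27 entries of T, so T = [1, -1, 1] (x) [2, 2, -1] (x) [-6, -6, 4] and rank(T) ≤ 1.
Equivalently every frontal slice T[:,:,k] is c[k] times the rank-1 matrix [1, -1, 1] (x) [2, 2, -1]. So T has rank 1 (it is nonzero).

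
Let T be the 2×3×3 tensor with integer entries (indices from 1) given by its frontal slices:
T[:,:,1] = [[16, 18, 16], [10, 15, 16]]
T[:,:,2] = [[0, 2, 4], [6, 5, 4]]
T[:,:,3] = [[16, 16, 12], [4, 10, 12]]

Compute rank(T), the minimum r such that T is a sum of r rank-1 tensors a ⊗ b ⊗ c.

Lower bound: in the mode-2 unfolding of T (rows indexed by j, columns by (i,k)) the 3×3 minor on rows j ∈ {1, 2, 3}, columns (i,k) ∈ {(1,1), (1,2), (2,1)} is det [[16, 0, 10], [18, 2, 15], [16, 4, 16]] = -48 ≠ 0, so that unfolding has rank ≥ 3 and hence rank(T) ≥ 3 (CP rank is at least every unfolding rank, though it can be larger).
Upper bound: T is a sum of 3 rank-1 terms, T = (1, 1) ⊗ (1, 1, 1) ⊗ (8, 4, 4) + (1, 1) ⊗ (1, 2, 2) ⊗ (4, 0, 4) + (2, -1) ⊗ (2, 1, 0) ⊗ (1, -1, 2) (written with every a and b primitive with positive leading entry and the scale carried by c; CP decompositions are not unique, and this one is verified by expanding entrywise), so rank(T) ≤ 3.
These bounds meet, so rank(T) = 3.

3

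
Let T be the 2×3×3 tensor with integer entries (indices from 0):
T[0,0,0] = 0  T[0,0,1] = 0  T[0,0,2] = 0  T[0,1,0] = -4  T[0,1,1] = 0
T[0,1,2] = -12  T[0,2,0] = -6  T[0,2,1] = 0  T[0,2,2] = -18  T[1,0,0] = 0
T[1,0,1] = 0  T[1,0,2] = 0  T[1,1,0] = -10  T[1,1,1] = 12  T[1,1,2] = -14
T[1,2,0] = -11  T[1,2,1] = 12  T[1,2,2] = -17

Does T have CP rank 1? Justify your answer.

The mode-2 unfolding of T (rows indexed by j, columns by (i,k) = (0,0), (0,1), (0,2), (1,0), (1,1), (1,2)) is [[0, 0, 0, 0, 0, 0], [-4, 0, -12, -10, 12, -14], [-6, 0, -18, -11, 12, -17]].
There the 2×2 minor on rows j ∈ {1, 2}, columns (i,k) ∈ {(0,0), (1,0)} is det [[-4, -10], [-6, -11]] = -16 ≠ 0, so this unfolding has rank ≥ 2; CP rank is at least every unfolding rank, so rank(T) ≥ 2.
In particular rank(T) ≥ 2 > 1, so T is not rank-1.

No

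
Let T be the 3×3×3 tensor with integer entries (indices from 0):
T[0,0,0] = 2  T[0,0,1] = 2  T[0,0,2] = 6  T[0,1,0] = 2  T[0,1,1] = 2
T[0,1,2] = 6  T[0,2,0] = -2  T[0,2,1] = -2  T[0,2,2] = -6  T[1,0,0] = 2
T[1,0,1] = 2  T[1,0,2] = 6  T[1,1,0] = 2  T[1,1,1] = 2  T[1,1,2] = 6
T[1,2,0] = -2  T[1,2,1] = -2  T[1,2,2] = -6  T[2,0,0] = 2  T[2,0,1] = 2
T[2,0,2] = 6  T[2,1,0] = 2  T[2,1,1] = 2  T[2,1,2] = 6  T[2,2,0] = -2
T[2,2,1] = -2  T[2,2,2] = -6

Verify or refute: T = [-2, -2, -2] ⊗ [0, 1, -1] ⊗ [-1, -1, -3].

Reconstruct entry (0,0,0) from the claimed factors: Σₗ aₗ[0]bₗ[0]cₗ[0] = (-2)·(0)·(-1) = 0, but T[0,0,0] = 2. The claim is false.

No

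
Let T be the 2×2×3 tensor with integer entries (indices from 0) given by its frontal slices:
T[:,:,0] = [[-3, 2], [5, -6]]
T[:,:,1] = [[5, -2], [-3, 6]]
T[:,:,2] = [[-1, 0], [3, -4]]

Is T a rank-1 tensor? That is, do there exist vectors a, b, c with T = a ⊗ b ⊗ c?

No

The mode-3 unfolding of T (rows indexed by k, columns by (i,j) = (0,0), (0,1), (1,0), (1,1)) is [[-3, 2, 5, -6], [5, -2, -3, 6], [-1, 0, 3, -4]].
There the 3×3 minor on rows k ∈ {0, 1, 2}, columns (i,j) ∈ {(0,0), (0,1), (1,0)} is det [[-3, 2, 5], [5, -2, -3], [-1, 0, 3]] = -16 ≠ 0, so this unfolding has rank ≥ 3; CP rank is at least every unfolding rank, so rank(T) ≥ 3.
In particular rank(T) ≥ 3 > 1, so T is not rank-1.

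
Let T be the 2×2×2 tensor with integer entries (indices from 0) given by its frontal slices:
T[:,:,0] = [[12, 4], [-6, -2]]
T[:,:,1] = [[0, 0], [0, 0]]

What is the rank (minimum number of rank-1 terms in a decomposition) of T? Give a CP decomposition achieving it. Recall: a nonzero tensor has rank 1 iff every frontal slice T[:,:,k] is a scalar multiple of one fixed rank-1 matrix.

Lower bound: T ≠ 0 (e.g. T[0,0,0] = 12), so rank(T) ≥ 1.
Upper bound: if T = a ∘ b ∘ c then every fibre of T is a multiple of the corresponding factor, so read the factors off the fibres through the nonzero entry T[0,0,0] = 12.
The mode-1 fibre T[:,0,0] = [12, -6] gives a = [2, -1] (primitive direction); the mode-2 fibre T[0,:,0] = [12, 4] gives b = [3, 1]; then c[k] = T[0,0,k] / (a[0]·b[0]) = [12, 0] / 6 = [2, 0].
Expanding [2, -1] ∘ [3, 1] ∘ [2, 0] reproduces all 8 entries of T, so T = [2, -1] ∘ [3, 1] ∘ [2, 0] and rank(T) ≤ 1.
These bounds meet, so rank(T) = 1.

rank(T) = 1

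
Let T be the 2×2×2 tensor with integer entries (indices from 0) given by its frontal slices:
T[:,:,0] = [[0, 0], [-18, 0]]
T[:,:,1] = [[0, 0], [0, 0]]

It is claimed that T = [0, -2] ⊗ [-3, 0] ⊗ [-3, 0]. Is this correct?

Yes

Reconstruct entrywise from the claimed factors. For example, T[1,0,1] = 0 and Σₗ aₗ[1]bₗ[0]cₗ[1] = (-2)·(-3)·(0) = 0; checking all 8 entries, every one matches. The claim holds.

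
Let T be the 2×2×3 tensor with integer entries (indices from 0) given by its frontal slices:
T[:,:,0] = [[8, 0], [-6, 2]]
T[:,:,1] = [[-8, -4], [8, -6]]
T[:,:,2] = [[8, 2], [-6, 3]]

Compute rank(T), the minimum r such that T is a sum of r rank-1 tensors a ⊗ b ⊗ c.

3

Lower bound: in the mode-3 unfolding of T (rows indexed by k, columns by (i,j)) the 3×3 minor on rows k ∈ {0, 1, 2}, columns (i,j) ∈ {(0,0), (0,1), (1,0)} is det [[8, 0, -6], [-8, -4, 8], [8, 2, -6]] = -32 ≠ 0, so that unfolding has rank ≥ 3 and hence rank(T) ≥ 3 (CP rank is at least every unfolding rank, though it can be larger).
Upper bound: T is a sum of 3 rank-1 terms, T = [0, 1] ⊗ [1, -1] ⊗ [-2, 4, -2] + [2, -1] ⊗ [1, 0] ⊗ [4, -4, 4] + [2, 1] ⊗ [0, 1] ⊗ [0, -2, 1] (one valid choice — decompositions are not unique — normalised so each a, b is primitive with positive first nonzero entry; check it by expanding all entries), so rank(T) ≤ 3.
These bounds meet, so rank(T) = 3.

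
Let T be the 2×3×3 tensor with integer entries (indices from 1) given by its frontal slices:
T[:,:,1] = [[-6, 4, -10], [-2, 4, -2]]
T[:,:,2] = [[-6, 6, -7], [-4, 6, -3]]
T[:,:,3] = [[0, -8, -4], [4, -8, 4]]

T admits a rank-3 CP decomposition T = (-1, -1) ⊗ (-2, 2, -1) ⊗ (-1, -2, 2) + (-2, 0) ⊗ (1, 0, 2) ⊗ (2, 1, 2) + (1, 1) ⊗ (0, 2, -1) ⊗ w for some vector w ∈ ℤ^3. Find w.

w = (1, 1, -2)

Subtract the known terms from T to get the rank-1 residual R = (1, 1) ⊗ (0, 2, -1) ⊗ w, so R[i,j,k] = a[i]·b[j]·w[k]. Pick indices with nonzero a[1]·b[2] = (1)·(2) = 2. Only the fibre through (1,2,·) is needed: R[1,2,:] = T[1,2,:] − Σₗ aₗ[1]bₗ[2]cₗ = [4, 6, -8] − (-1)·(2)·(-1, -2, 2) − (-2)·(0)·(2, 1, 2) = [2, 2, -4]. Then w[k] = R[1,2,k] / 2 for each k, giving w = [2, 2, -4] / 2 = (1, 1, -2).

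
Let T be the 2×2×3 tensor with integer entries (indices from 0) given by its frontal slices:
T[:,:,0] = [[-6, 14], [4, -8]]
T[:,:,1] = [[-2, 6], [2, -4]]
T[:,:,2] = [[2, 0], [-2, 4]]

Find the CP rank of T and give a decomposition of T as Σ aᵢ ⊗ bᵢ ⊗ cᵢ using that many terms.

Lower bound: the mode-3 unfolding of T (rows indexed by k, columns by (i,j) = (0,0), (0,1), (1,0), (1,1)) is [[-6, 14, 4, -8], [-2, 6, 2, -4], [2, 0, -2, 4]].
There the 3×3 minor on rows k ∈ {0, 1, 2}, columns (i,j) ∈ {(0,0), (0,1), (1,0)} is det [[-6, 14, 4], [-2, 6, 2], [2, 0, -2]] = 24 ≠ 0, so this unfolding has rank ≥ 3; CP rank is at least every unfolding rank, so rank(T) ≥ 3. (Flattening ranks never certify an upper bound on CP rank; for that we must actually write T with 3 rank-1 terms.)
Upper bound: T is a sum of 3 rank-1 terms, T = (1, -1) ⊗ (1, -2) ⊗ (-4, -2, 2) + (1, 0) ⊗ (1, -2) ⊗ (-4, -2, -4) + (1, 0) ⊗ (1, -1) ⊗ (2, 2, 4) (written with every a and b primitive with positive leading entry and the scale carried by c; CP decompositions are not unique, and this one is verified by expanding entrywise), so rank(T) ≤ 3.
These bounds meet, so rank(T) = 3.
Check entry T[0,0,1] = -2: (1)·(1)·(-2) + (1)·(1)·(-2) + (1)·(1)·(2) = -2.

rank(T) = 3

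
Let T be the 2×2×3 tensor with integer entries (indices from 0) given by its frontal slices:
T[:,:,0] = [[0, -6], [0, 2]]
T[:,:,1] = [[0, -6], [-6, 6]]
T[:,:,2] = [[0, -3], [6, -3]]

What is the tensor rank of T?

2

Lower bound: in the mode-2 unfolding of T (rows indexed by j, columns by (i,k)) the 2×2 minor on rows j ∈ {0, 1}, columns (i,k) ∈ {(0,0), (1,1)} is det [[0, -6], [-6, 6]] = -36 ≠ 0, so that unfolding has rank ≥ 2 and hence rank(T) ≥ 2 (CP rank is at least every unfolding rank, though it can be larger).
Upper bound: with S_k = T[:,:,k], the two rank-1 terms a₁b₁ᵀ, a₂b₂ᵀ are the rank-1 members of the pencil x·S₀ + y·S₁.
det(x·S₀ + y·S₁) is −36·xy − 36·y² = (-36)·(y)(x + y), vanishing at (x:y) = (1:0) and (1:-1).
M₁ = S₀ = [[0, -6], [0, 2]] = (-2)·[3, -1][0, 1]ᵀ and M₂ = S₀ − S₁ = [[0, 0], [6, -4]] = 2·[0, 1][3, -2]ᵀ, so take a₁ = [3, -1], b₁ = [0, 1], a₂ = [0, 1], b₂ = [3, -2].
Each slice is an integer combination of E₁ = a₁b₁ᵀ and E₂ = a₂b₂ᵀ: S₀ = −2·E₁, S₁ = −2·E₁ − 2·E₂, S₂ = −E₁ + 2·E₂; reading off coefficients, c₁ = [-2, -2, -1] and c₂ = [0, -2, 2].
Hence T = [3, -1] ⊗ [0, 1] ⊗ [-2, -2, -1] + [0, 1] ⊗ [3, -2] ⊗ [0, -2, 2], so rank(T) ≤ 2.
These bounds meet, so rank(T) = 2.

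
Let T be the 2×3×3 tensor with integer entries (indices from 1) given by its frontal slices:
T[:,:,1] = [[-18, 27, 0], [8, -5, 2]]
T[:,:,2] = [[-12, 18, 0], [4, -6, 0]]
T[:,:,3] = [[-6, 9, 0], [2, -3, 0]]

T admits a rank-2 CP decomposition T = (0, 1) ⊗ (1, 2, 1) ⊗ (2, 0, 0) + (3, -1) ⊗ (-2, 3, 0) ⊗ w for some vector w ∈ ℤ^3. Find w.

w = (3, 2, 1)

Subtract the known terms from T to get the rank-1 residual R = (3, -1) ⊗ (-2, 3, 0) ⊗ w, so R[i,j,k] = a[i]·b[j]·w[k]. Pick indices with nonzero a[1]·b[1] = (3)·(-2) = -6. Only the fibre through (1,1,·) is needed: R[1,1,:] = T[1,1,:] − Σₗ aₗ[1]bₗ[1]cₗ = [-18, -12, -6] − (0)·(1)·(2, 0, 0) = [-18, -12, -6]. Then w[k] = R[1,1,k] / -6 for each k, giving w = [-18, -12, -6] / -6 = (3, 2, 1).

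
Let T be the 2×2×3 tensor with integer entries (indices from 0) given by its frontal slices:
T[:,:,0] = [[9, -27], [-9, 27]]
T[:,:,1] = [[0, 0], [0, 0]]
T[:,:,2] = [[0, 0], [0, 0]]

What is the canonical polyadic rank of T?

Lower bound: T ≠ 0 (e.g. T[0,0,0] = 9), so rank(T) ≥ 1.
Upper bound: the mode-1 fibre T[:,0,0] = [9, -9] gives a = [1, -1] (primitive direction); the mode-2 fibre T[0,:,0] = [9, -27] gives b = [1, -3]; then c[k] = T[0,0,k] / (a[0]·b[0]) = [9, 0, 0] / 1 = [9, 0, 0].
Expanding [1, -1] ⊗ [1, -3] ⊗ [9, 0, 0] reproduces all 12 entries of T, so T = [1, -1] ⊗ [1, -3] ⊗ [9, 0, 0] and rank(T) ≤ 1.
These bounds meet, so rank(T) = 1.

1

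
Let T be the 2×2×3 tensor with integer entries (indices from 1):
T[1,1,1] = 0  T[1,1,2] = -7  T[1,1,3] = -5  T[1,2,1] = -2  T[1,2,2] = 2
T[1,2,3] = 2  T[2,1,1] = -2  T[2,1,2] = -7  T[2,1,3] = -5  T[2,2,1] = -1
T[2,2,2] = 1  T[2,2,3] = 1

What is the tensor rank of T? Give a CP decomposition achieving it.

rank(T) = 3

Lower bound: the mode-3 unfolding of T (rows indexed by k, columns by (i,j) = (1,1), (1,2), (2,1), (2,2)) is [[0, -2, -2, -1], [-7, 2, -7, 1], [-5, 2, -5, 1]].
There the 3×3 minor on rows k ∈ {1, 2, 3}, columns (i,j) ∈ {(1,1), (1,2), (2,1)} is det [[0, -2, -2], [-7, 2, -7], [-5, 2, -5]] = 8 ≠ 0, so this unfolding has rank ≥ 3; CP rank is at least every unfolding rank, so rank(T) ≥ 3. (Unfolding ranks only ever bound the CP rank from below — rank(T) can be strictly larger than all of them — so the matching upper bound has to come from an explicit 3-term decomposition.)
Upper bound: T is a sum of 3 rank-1 terms, T = (1, -1) ⊗ (1, 0) ⊗ (0, 1, 1) + (1, 1) ⊗ (1, 0) ⊗ (-4, -4, -2) + (2, 1) ⊗ (2, -1) ⊗ (1, -1, -1) (written with every a and b primitive with positive leading entry and the scale carried by c; CP decompositions are not unique, and this one is verified by expanding entrywise), so rank(T) ≤ 3.
These bounds meet, so rank(T) = 3.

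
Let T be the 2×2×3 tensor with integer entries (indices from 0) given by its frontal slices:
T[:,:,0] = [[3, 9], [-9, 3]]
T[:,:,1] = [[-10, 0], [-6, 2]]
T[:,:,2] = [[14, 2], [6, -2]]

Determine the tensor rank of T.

2

Lower bound: the mode-1 unfolding of T (rows indexed by i, columns by (j,k) = (0,0), (0,1), (0,2), (1,0), (1,1), (1,2)) is [[3, -10, 14, 9, 0, 2], [-9, -6, 6, 3, 2, -2]].
There the 2×2 minor on rows i ∈ {0, 1}, columns (j,k) ∈ {(0,0), (0,1)} is det [[3, -10], [-9, -6]] = -108 ≠ 0, so this unfolding has rank ≥ 2; CP rank is at least every unfolding rank, so rank(T) ≥ 2. (This is only a lower bound: in general the CP rank may exceed every unfolding rank, so we still need to exhibit 2 rank-1 terms summing to T.)
Upper bound — finding two terms. Write S_k = T[:,:,k] for the frontal slices: S₀ = [[3, 9], [-9, 3]], S₁ = [[-10, 0], [-6, 2]], S₂ = [[14, 2], [6, -2]].
If T = a₁ ⊗ b₁ ⊗ c₁ + a₂ ⊗ b₂ ⊗ c₂ then each S_k = c₁[k]·a₁b₁ᵀ + c₂[k]·a₂b₂ᵀ. S₀ and S₁ are linearly independent, so a₁b₁ᵀ and a₂b₂ᵀ must span the same plane of matrices: they are the rank-1 matrices of the form x·S₀ + y·S₁.
det(x·S₀ + y·S₁) is 90·x² + 30·xy − 20·y² = 10·(3·x + 2·y)(3·x − y), vanishing at (x:y) = (2:-3) and (1:3).
M₁ = 2·S₀ − 3·S₁ = [[36, 18], [0, 0]] = 18·[1, 0][2, 1]ᵀ and M₂ = S₀ + 3·S₁ = [[-27, 9], [-27, 9]] = (-9)·[1, 1][3, -1]ᵀ, so take a₁ = [1, 0], b₁ = [2, 1], a₂ = [1, 1], b₂ = [3, -1].
Each slice is an integer combination of E₁ = a₁b₁ᵀ and E₂ = a₂b₂ᵀ: S₀ = 6·E₁ − 3·E₂, S₁ = −2·E₁ − 2·E₂, S₂ = 4·E₁ + 2·E₂; reading off coefficients, c₁ = [6, -2, 4] and c₂ = [-3, -2, 2].
Hence T = [1, 0] ⊗ [2, 1] ⊗ [6, -2, 4] + [1, 1] ⊗ [3, -1] ⊗ [-3, -2, 2], so rank(T) ≤ 2.
These bounds meet, so rank(T) = 2.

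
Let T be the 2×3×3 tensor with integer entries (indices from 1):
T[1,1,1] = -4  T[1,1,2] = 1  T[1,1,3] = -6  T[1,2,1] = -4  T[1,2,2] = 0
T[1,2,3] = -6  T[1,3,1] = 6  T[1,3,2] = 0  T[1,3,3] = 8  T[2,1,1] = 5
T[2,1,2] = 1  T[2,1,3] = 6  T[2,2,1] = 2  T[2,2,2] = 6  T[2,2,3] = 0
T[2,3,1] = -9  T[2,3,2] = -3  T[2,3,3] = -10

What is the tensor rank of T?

Lower bound: the mode-2 unfolding of T (rows indexed by j, columns by (i,k) = (1,1), (1,2), (1,3), (2,1), (2,2), (2,3)) is [[-4, 1, -6, 5, 1, 6], [-4, 0, -6, 2, 6, 0], [6, 0, 8, -9, -3, -10]].
There the 3×3 minor on rows j ∈ {1, 2, 3}, columns (i,k) ∈ {(1,1), (1,2), (1,3)} is det [[-4, 1, -6], [-4, 0, -6], [6, 0, 8]] = -4 ≠ 0, so this unfolding has rank ≥ 3; CP rank is at least every unfolding rank, so rank(T) ≥ 3. (This is only a lower bound: in general the CP rank may exceed every unfolding rank, so we still need to exhibit 3 rank-1 terms summing to T.)
Upper bound: T is a sum of 3 rank-1 terms, T = [1, -2] (x) [0, 1, 0] (x) [0, -4, 2] + [1, -2] (x) [1, 0, -2] (x) [-2, -1, -2] + [2, -1] (x) [1, 2, -1] (x) [-1, 1, -2] (written with every a and b primitive with positive leading entry and the scale carried by c; CP decompositions are not unique, and this one is verified by expanding entrywise), so rank(T) ≤ 3.
These bounds meet, so rank(T) = 3.
Check entry T[2,1,1] = 5: (-2)·(0)·(0) + (-2)·(1)·(-2) + (-1)·(1)·(-1) = 5.

3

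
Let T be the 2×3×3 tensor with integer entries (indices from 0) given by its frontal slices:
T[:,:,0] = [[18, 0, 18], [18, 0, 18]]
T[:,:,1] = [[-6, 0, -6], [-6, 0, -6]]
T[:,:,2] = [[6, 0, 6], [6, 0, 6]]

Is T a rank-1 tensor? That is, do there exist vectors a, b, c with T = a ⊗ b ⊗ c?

Yes

If T = a ⊗ b ⊗ c then every fibre of T is a multiple of the corresponding factor, so read the factors off the fibres through the nonzero entry T[0,0,0] = 18.
The mode-1 fibre T[:,0,0] = [18, 18] gives a = [1, 1] (primitive direction); the mode-2 fibre T[0,:,0] = [18, 0, 18] gives b = [1, 0, 1]; then c[k] = T[0,0,k] / (a[0]·b[0]) = [18, -6, 6] / 1 = [18, -6, 6].
Expanding [1, 1] ⊗ [1, 0, 1] ⊗ [18, -6, 6] reproduces all 18 entries of T, so T = [1, 1] ⊗ [1, 0, 1] ⊗ [18, -6, 6] and rank(T) ≤ 1.
Equivalently every frontal slice T[:,:,k] is c[k] times the rank-1 matrix [1, 1] ⊗ [1, 0, 1]. So T has rank 1 (it is nonzero).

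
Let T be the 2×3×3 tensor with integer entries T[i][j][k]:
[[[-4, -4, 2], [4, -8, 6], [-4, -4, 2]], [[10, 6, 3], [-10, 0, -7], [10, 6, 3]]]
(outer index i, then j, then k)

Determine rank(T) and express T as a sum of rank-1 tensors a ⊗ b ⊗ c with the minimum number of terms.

rank(T) = 3

Lower bound: in the mode-3 unfolding of T (rows indexed by k, columns by (i,j)) the 3×3 minor on rows k ∈ {0, 1, 2}, columns (i,j) ∈ {(0,0), (0,1), (1,0)} is det [[-4, 4, 10], [-4, -8, 6], [2, 6, 3]] = 256 ≠ 0, so that unfolding has rank ≥ 3 and hence rank(T) ≥ 3 (CP rank is at least every unfolding rank, though it can be larger).
Upper bound: T is a sum of 3 rank-1 terms, T = [0, 1] ⊗ [1, -1, 1] ⊗ [8, 4, 4] + [2, -1] ⊗ [0, 1, 0] ⊗ [4, -2, 2] + [2, -1] ⊗ [1, 1, 1] ⊗ [-2, -2, 1] (written with every a and b primitive with positive leading entry and the scale carried by c; CP decompositions are not unique, and this one is verified by expanding entrywise), so rank(T) ≤ 3.
These bounds meet, so rank(T) = 3.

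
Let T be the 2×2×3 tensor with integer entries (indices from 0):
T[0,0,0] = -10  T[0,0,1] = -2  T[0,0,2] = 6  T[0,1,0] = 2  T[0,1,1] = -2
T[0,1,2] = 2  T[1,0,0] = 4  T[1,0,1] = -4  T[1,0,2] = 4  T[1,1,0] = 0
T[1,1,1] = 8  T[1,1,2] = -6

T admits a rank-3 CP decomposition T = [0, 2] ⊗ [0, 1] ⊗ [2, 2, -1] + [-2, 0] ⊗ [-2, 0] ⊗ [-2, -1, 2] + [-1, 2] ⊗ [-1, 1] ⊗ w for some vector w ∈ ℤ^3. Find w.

w = [-2, 2, -2]

Subtract the known terms from T to get the rank-1 residual R = [-1, 2] ⊗ [-1, 1] ⊗ w, so R[i,j,k] = a[i]·b[j]·w[k]. Pick indices with nonzero a[0]·b[0] = (-1)·(-1) = 1. Only the fibre through (0,0,·) is needed: R[0,0,:] = T[0,0,:] − Σₗ aₗ[0]bₗ[0]cₗ = [-10, -2, 6] − (0)·(0)·[2, 2, -1] − (-2)·(-2)·[-2, -1, 2] = [-2, 2, -2]. Then w[k] = R[0,0,k] / 1 for each k, giving w = [-2, 2, -2] / 1 = [-2, 2, -2].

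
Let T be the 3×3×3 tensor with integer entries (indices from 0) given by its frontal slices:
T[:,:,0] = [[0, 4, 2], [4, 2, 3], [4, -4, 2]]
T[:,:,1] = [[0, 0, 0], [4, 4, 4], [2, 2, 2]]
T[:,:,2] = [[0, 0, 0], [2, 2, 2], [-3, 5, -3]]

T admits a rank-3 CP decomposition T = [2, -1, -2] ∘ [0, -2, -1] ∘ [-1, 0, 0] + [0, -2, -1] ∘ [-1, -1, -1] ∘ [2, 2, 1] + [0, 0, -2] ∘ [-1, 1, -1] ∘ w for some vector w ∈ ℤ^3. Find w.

w = [1, 0, -2]

Subtract the known terms from T to get the rank-1 residual R = [0, 0, -2] ∘ [-1, 1, -1] ∘ w, so R[i,j,k] = a[i]·b[j]·w[k]. Pick indices with nonzero a[2]·b[0] = (-2)·(-1) = 2. Only the fibre through (2,0,·) is needed: R[2,0,:] = T[2,0,:] − Σₗ aₗ[2]bₗ[0]cₗ = [4, 2, -3] − (-2)·(0)·[-1, 0, 0] − (-1)·(-1)·[2, 2, 1] = [2, 0, -4]. Then w[k] = R[2,0,k] / 2 for each k, giving w = [2, 0, -4] / 2 = [1, 0, -2].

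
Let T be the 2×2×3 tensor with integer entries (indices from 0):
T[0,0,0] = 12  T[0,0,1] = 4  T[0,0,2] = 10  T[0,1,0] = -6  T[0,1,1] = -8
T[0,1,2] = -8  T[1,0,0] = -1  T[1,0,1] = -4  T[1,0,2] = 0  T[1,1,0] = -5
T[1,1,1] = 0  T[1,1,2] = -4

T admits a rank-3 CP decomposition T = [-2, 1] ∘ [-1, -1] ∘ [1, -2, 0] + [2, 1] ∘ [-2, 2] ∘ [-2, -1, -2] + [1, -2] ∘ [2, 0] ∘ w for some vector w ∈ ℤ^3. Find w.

w = [1, 2, 1]

Subtract the known terms from T to get the rank-1 residual R = [1, -2] ∘ [2, 0] ∘ w, so R[i,j,k] = a[i]·b[j]·w[k]. Pick indices with nonzero a[0]·b[0] = (1)·(2) = 2. Only the fibre through (0,0,·) is needed: R[0,0,:] = T[0,0,:] − Σₗ aₗ[0]bₗ[0]cₗ = [12, 4, 10] − (-2)·(-1)·[1, -2, 0] − (2)·(-2)·[-2, -1, -2] = [2, 4, 2]. Then w[k] = R[0,0,k] / 2 for each k, giving w = [2, 4, 2] / 2 = [1, 2, 1].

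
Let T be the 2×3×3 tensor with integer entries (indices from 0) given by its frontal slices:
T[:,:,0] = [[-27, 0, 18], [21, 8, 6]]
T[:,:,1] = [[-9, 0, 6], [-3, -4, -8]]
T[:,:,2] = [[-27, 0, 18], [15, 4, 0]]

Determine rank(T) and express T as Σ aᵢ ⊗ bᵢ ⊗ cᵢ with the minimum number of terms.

rank(T) = 2

Lower bound: the mode-1 unfolding of T (rows indexed by i, columns by (j,k) = (0,0), (0,1), (0,2), (1,0), (1,1), (1,2), (2,0), (2,1), (2,2)) is [[-27, -9, -27, 0, 0, 0, 18, 6, 18], [21, -3, 15, 8, -4, 4, 6, -8, 0]].
There the 2×2 minor on rows i ∈ {0, 1}, columns (j,k) ∈ {(0,0), (0,1)} is det [[-27, -9], [21, -3]] = 270 ≠ 0, so this unfolding has rank ≥ 2; CP rank is at least every unfolding rank, so rank(T) ≥ 2. (Flattening ranks never certify an upper bound on CP rank; for that we must actually write T with 2 rank-1 terms.)
Upper bound — finding two terms. Write S_k = T[:,:,k] for the frontal slices: S₀ = [[-27, 0, 18], [21, 8, 6]], S₁ = [[-9, 0, 6], [-3, -4, -8]], S₂ = [[-27, 0, 18], [15, 4, 0]].
If T = a₁ ⊗ b₁ ⊗ c₁ + a₂ ⊗ b₂ ⊗ c₂ then each S_k = c₁[k]·a₁b₁ᵀ + c₂[k]·a₂b₂ᵀ. S₀ and S₁ are linearly independent, so a₁b₁ᵀ and a₂b₂ᵀ must span the same plane of matrices: they are the rank-1 matrices of the form x·S₀ + y·S₁.
The 2×2 minor of x·S₀ + y·S₁ on rows {0,1}, columns {0,1} is −216·x² + 36·xy + 36·y² = (-36)·(2·x − y)(3·x + y), vanishing at (x:y) = (1:2) and (1:-3).
M₁ = S₀ + 2·S₁ = [[-45, 0, 30], [15, 0, -10]] = (-5)·(3, -1)(3, 0, -2)ᵀ and M₂ = S₀ − 3·S₁ = [[0, 0, 0], [30, 20, 30]] = 10·(0, 1)(3, 2, 3)ᵀ, so take a₁ = (3, -1), b₁ = (3, 0, -2), a₂ = (0, 1), b₂ = (3, 2, 3).
Each slice is an integer combination of E₁ = a₁b₁ᵀ and E₂ = a₂b₂ᵀ: S₀ = −3·E₁ + 4·E₂, S₁ = −E₁ − 2·E₂, S₂ = −3·E₁ + 2·E₂; reading off coefficients, c₁ = (-3, -1, -3) and c₂ = (4, -2, 2).
Hence T = (3, -1) ⊗ (3, 0, -2) ⊗ (-3, -1, -3) + (0, 1) ⊗ (3, 2, 3) ⊗ (4, -2, 2), so rank(T) ≤ 2.
These bounds meet, so rank(T) = 2.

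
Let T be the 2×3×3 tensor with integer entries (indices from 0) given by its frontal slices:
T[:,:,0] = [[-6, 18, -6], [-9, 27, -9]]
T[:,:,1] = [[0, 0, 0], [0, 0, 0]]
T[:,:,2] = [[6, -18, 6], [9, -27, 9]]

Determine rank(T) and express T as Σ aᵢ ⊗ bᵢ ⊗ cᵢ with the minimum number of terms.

rank(T) = 1

Lower bound: T ≠ 0 (e.g. T[0,0,0] = -6), so rank(T) ≥ 1.
Upper bound: if T = a ⊗ b ⊗ c then every fibre of T is a multiple of the corresponding factor, so read the factors off the fibres through the nonzero entry T[0,0,0] = -6.
The mode-1 fibre T[:,0,0] = [-6, -9] gives a = [2, 3] (primitive direction); the mode-2 fibre T[0,:,0] = [-6, 18, -6] gives b = [1, -3, 1]; then c[k] = T[0,0,k] / (a[0]·b[0]) = [-6, 0, 6] / 2 = [-3, 0, 3].
Expanding [2, 3] ⊗ [1, -3, 1] ⊗ [-3, 0, 3] reproduces all 18 entries of T, so T = [2, 3] ⊗ [1, -3, 1] ⊗ [-3, 0, 3] and rank(T) ≤ 1.
These bounds meet, so rank(T) = 1.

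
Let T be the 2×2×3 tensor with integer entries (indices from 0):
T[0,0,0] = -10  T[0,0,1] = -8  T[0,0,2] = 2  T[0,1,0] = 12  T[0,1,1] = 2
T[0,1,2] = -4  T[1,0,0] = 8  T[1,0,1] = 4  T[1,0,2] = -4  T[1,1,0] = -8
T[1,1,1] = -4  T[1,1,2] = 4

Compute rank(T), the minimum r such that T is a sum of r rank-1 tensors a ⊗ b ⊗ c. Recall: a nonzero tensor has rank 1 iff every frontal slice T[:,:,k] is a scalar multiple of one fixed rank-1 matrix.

3

Lower bound: the mode-3 unfolding of T (rows indexed by k, columns by (i,j) = (0,0), (0,1), (1,0), (1,1)) is [[-10, 12, 8, -8], [-8, 2, 4, -4], [2, -4, -4, 4]].
There the 3×3 minor on rows k ∈ {0, 1, 2}, columns (i,j) ∈ {(0,0), (0,1), (1,0)} is det [[-10, 12, 8], [-8, 2, 4], [2, -4, -4]] = -144 ≠ 0, so this unfolding has rank ≥ 3; CP rank is at least every unfolding rank, so rank(T) ≥ 3. (Flattening ranks never certify an upper bound on CP rank; for that we must actually write T with 3 rank-1 terms.)
Upper bound: T is a sum of 3 rank-1 terms, T = [1, -1] ⊗ [1, -1] ⊗ [-8, -4, 4] + [1, 0] ⊗ [0, 1] ⊗ [4, -2, 0] + [1, 0] ⊗ [1, 0] ⊗ [-2, -4, -2] (written with every a and b primitive with positive leading entry and the scale carried by c; CP decompositions are not unique, and this one is verified by expanding entrywise), so rank(T) ≤ 3.
These bounds meet, so rank(T) = 3.
Check entry T[1,0,1] = 4: (-1)·(1)·(-4) + (0)·(0)·(-2) + (0)·(1)·(-4) = 4.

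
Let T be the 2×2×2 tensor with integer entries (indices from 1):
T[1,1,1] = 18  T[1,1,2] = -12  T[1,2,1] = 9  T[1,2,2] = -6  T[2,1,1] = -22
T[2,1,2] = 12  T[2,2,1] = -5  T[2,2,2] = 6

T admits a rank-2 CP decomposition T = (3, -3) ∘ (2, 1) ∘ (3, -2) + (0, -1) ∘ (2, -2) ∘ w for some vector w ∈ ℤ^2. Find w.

w = (2, 0)

Subtract the known terms from T to get the rank-1 residual R = (0, -1) ∘ (2, -2) ∘ w, so R[i,j,k] = a[i]·b[j]·w[k]. Pick indices with nonzero a[2]·b[1] = (-1)·(2) = -2. Only the fibre through (2,1,·) is needed: R[2,1,:] = T[2,1,:] − Σₗ aₗ[2]bₗ[1]cₗ = [-22, 12] − (-3)·(2)·(3, -2) = [-4, 0]. Then w[k] = R[2,1,k] / -2 for each k, giving w = [-4, 0] / -2 = (2, 0).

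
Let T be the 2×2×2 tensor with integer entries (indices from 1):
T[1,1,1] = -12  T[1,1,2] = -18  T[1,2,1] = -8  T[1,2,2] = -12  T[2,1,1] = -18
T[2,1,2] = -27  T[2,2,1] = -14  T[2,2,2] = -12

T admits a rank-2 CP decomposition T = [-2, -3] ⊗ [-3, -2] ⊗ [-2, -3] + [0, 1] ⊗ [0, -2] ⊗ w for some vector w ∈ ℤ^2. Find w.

Subtract the known terms from T to get the rank-1 residual R = [0, 1] ⊗ [0, -2] ⊗ w, so R[i,j,k] = a[i]·b[j]·w[k]. Pick indices with nonzero a[2]·b[2] = (1)·(-2) = -2. Only the fibre through (2,2,·) is needed: R[2,2,:] = T[2,2,:] − Σₗ aₗ[2]bₗ[2]cₗ = [-14, -12] − (-3)·(-2)·[-2, -3] = [-2, 6]. Then w[k] = R[2,2,k] / -2 for each k, giving w = [-2, 6] / -2 = [1, -3].

w = [1, -3]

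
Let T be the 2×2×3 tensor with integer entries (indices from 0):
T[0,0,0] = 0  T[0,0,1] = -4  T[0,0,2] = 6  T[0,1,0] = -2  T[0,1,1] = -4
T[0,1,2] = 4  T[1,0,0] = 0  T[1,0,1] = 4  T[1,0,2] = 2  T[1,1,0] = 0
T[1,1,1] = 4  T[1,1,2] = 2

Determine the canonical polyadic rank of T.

3

Lower bound: in the mode-3 unfolding of T (rows indexed by k, columns by (i,j)) the 3×3 minor on rows k ∈ {0, 1, 2}, columns (i,j) ∈ {(0,0), (0,1), (1,0)} is det [[0, -2, 0], [-4, -4, 4], [6, 4, 2]] = -64 ≠ 0, so that unfolding has rank ≥ 3 and hence rank(T) ≥ 3 (CP rank is at least every unfolding rank, though it can be larger).
Upper bound: T is a sum of 3 rank-1 terms, T = (1, 0) ∘ (1, 1) ∘ (-4, -8, 0) + (1, 0) ∘ (2, 1) ∘ (2, 0, 2) + (1, 1) ∘ (1, 1) ∘ (0, 4, 2) (written with every a and b primitive with positive leading entry and the scale carried by c; CP decompositions are not unique, and this one is verified by expanding entrywise), so rank(T) ≤ 3.
These bounds meet, so rank(T) = 3.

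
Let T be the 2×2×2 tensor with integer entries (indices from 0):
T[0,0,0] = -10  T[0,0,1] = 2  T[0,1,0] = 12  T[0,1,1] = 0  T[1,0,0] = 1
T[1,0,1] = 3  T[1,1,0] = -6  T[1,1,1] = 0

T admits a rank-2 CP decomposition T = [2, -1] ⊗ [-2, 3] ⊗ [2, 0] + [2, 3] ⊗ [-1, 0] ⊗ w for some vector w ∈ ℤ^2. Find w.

w = [1, -1]

Subtract the known terms from T to get the rank-1 residual R = [2, 3] ⊗ [-1, 0] ⊗ w, so R[i,j,k] = a[i]·b[j]·w[k]. Pick indices with nonzero a[0]·b[0] = (2)·(-1) = -2. Only the fibre through (0,0,·) is needed: R[0,0,:] = T[0,0,:] − Σₗ aₗ[0]bₗ[0]cₗ = [-10, 2] − (2)·(-2)·[2, 0] = [-2, 2]. Then w[k] = R[0,0,k] / -2 for each k, giving w = [-2, 2] / -2 = [1, -1].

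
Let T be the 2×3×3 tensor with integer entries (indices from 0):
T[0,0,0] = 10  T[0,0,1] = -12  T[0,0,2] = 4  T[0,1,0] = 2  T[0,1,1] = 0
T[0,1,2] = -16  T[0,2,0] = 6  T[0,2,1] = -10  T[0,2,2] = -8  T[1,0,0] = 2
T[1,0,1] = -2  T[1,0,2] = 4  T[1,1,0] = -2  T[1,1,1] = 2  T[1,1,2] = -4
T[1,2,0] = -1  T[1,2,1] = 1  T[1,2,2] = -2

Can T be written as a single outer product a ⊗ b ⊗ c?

The mode-2 unfolding of T (rows indexed by j, columns by (i,k) = (0,0), (0,1), (0,2), (1,0), (1,1), (1,2)) is [[10, -12, 4, 2, -2, 4], [2, 0, -16, -2, 2, -4], [6, -10, -8, -1, 1, -2]].
There the 3×3 minor on rows j ∈ {0, 1, 2}, columns (i,k) ∈ {(0,0), (0,1), (0,2)} is det [[10, -12, 4], [2, 0, -16], [6, -10, -8]] = -720 ≠ 0, so this unfolding has rank ≥ 3; CP rank is at least every unfolding rank, so rank(T) ≥ 3.
In particular rank(T) ≥ 3 > 1, so T is not rank-1.

No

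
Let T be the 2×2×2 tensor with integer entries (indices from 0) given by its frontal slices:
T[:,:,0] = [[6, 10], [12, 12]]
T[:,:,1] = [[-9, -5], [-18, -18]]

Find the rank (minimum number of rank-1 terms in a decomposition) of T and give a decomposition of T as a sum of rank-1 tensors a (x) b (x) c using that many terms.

rank(T) = 2

Lower bound: in the mode-3 unfolding of T (rows indexed by k, columns by (i,j)) the 2×2 minor on rows k ∈ {0, 1}, columns (i,j) ∈ {(0,0), (0,1)} is det [[6, 10], [-9, -5]] = 60 ≠ 0, so that unfolding has rank ≥ 2 and hence rank(T) ≥ 2 (CP rank is at least every unfolding rank, though it can be larger).
Upper bound: with S_k = T[:,:,k], the two rank-1 terms a₁b₁ᵀ, a₂b₂ᵀ are the rank-1 members of the pencil x·S₀ + y·S₁.
det(x·S₀ + y·S₁) is −48·x² + 24·xy + 72·y² = (-24)·(2·x − 3·y)(x + y), vanishing at (x:y) = (3:2) and (1:-1).
M₁ = 3·S₀ + 2·S₁ = [[0, 20], [0, 0]] = 20·[1, 0][0, 1]ᵀ and M₂ = S₀ − S₁ = [[15, 15], [30, 30]] = 15·[1, 2][1, 1]ᵀ, so take a₁ = [1, 0], b₁ = [0, 1], a₂ = [1, 2], b₂ = [1, 1].
Each slice is an integer combination of E₁ = a₁b₁ᵀ and E₂ = a₂b₂ᵀ: S₀ = 4·E₁ + 6·E₂, S₁ = 4·E₁ − 9·E₂; reading off coefficients, c₁ = [4, 4] and c₂ = [6, -9].
Hence T = [1, 0] (x) [0, 1] (x) [4, 4] + [1, 2] (x) [1, 1] (x) [6, -9], so rank(T) ≤ 2.
These bounds meet, so rank(T) = 2.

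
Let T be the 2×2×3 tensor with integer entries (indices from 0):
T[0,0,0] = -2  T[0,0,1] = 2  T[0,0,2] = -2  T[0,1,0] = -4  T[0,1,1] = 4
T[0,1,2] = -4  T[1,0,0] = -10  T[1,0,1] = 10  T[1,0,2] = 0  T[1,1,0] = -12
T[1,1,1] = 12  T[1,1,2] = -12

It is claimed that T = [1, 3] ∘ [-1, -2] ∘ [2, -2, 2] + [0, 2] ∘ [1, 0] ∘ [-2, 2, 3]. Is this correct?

Yes

Reconstruct entrywise from the claimed factors. For example, T[0,1,2] = -4 and Σₗ aₗ[0]bₗ[1]cₗ[2] = (1)·(-2)·(2) + (0)·(0)·(3) = -4; checking all 12 entries, every one matches. The claim holds.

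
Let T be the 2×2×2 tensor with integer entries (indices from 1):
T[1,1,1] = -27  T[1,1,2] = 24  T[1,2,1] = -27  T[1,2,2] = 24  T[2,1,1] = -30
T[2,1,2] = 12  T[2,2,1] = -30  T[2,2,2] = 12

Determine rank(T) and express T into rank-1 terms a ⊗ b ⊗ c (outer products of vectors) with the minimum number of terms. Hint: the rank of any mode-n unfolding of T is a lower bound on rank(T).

rank(T) = 2

Lower bound: in the mode-1 unfolding of T (rows indexed by i, columns by (j,k)) the 2×2 minor on rows i ∈ {1, 2}, columns (j,k) ∈ {(1,1), (1,2)} is det [[-27, 24], [-30, 12]] = 396 ≠ 0, so that unfolding has rank ≥ 2 and hence rank(T) ≥ 2 (CP rank is at least every unfolding rank, though it can be larger).
Upper bound: T[:,j,:] = b[j]·M for every slice, with b = (1, 1) and M = [[-27, 24], [-30, 12]] (rows i, columns k).
Splitting M by its rows (i = 1, 2), M = (1, 0)(-27, 24)ᵀ + (0, 1)(-30, 12)ᵀ.
Hence T = (1, 0) ⊗ (1, 1) ⊗ (-27, 24) + (0, 1) ⊗ (1, 1) ⊗ (-30, 12), so rank(T) ≤ 2.
These bounds meet, so rank(T) = 2.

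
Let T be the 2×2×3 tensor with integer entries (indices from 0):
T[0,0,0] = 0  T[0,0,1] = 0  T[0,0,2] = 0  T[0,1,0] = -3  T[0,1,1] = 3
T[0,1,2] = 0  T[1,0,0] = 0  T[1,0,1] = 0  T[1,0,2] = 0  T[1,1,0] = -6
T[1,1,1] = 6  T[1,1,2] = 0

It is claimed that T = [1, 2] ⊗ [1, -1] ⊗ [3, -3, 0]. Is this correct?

No

Reconstruct entry (0,0,0) from the claimed factors: Σₗ aₗ[0]bₗ[0]cₗ[0] = (1)·(1)·(3) = 3, but T[0,0,0] = 0. The claim is false.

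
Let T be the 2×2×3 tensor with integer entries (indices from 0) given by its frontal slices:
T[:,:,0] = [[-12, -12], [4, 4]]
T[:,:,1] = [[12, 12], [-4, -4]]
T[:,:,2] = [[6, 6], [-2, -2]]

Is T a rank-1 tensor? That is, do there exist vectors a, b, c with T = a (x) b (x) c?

Yes

If T = a (x) b (x) c then every fibre of T is a multiple of the corresponding factor, so read the factors off the fibres through the nonzero entry T[0,0,0] = -12.
The mode-1 fibre T[:,0,0] = [-12, 4] gives a = [3, -1] (primitive direction); the mode-2 fibre T[0,:,0] = [-12, -12] gives b = [1, 1]; then c[k] = T[0,0,k] / (a[0]·b[0]) = [-12, 12, 6] / 3 = [-4, 4, 2].
Expanding [3, -1] (x) [1, 1] (x) [-4, 4, 2] reproduces all 12 entries of T, so T = [3, -1] (x) [1, 1] (x) [-4, 4, 2] and rank(T) ≤ 1.
Equivalently every frontal slice T[:,:,k] is c[k] times the rank-1 matrix [3, -1] (x) [1, 1]. So T has rank 1 (it is nonzero).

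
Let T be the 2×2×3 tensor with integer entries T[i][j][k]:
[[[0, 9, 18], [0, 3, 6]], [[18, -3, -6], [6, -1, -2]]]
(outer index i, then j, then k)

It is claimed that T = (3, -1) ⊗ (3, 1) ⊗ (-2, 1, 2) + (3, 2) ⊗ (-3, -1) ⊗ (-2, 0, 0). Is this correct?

Yes

Reconstruct entrywise from the claimed factors. For example, T[0,1,0] = 0 and Σₗ aₗ[0]bₗ[1]cₗ[0] = (3)·(1)·(-2) + (3)·(-1)·(-2) = 0; checking all 12 entries, every one matches. The claim holds.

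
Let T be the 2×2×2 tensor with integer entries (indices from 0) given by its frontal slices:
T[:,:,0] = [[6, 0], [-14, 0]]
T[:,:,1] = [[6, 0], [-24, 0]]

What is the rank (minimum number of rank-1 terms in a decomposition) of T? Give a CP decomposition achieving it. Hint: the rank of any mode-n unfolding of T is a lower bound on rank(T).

Lower bound: the mode-1 unfolding of T (rows indexed by i, columns by (j,k) = (0,0), (0,1), (1,0), (1,1)) is [[6, 6, 0, 0], [-14, -24, 0, 0]].
There the 2×2 minor on rows i ∈ {0, 1}, columns (j,k) ∈ {(0,0), (0,1)} is det [[6, 6], [-14, -24]] = -60 ≠ 0, so this unfolding has rank ≥ 2; CP rank is at least every unfolding rank, so rank(T) ≥ 2. (Flattening ranks never certify an upper bound on CP rank; for that we must actually write T with 2 rank-1 terms.)
Upper bound — finding two terms. Every mode-2 slice of T is a multiple of one matrix: T[:,j,:] = b[j]·M with b = [1, 0] and M = [[6, 6], [-14, -24]] (rows indexed by i, columns by k). So it suffices to write M as a sum of two rank-1 matrices.
Splitting M by its rows (i = 0, 1), M = [1, 0][6, 6]ᵀ + [0, 1][-14, -24]ᵀ.
Hence T = [1, 0] ⊗ [1, 0] ⊗ [6, 6] + [0, 1] ⊗ [1, 0] ⊗ [-14, -24], so rank(T) ≤ 2.
These bounds meet, so rank(T) = 2.
Check entry T[0,0,1] = 6: (1)·(1)·(6) + (0)·(1)·(-24) = 6.

rank(T) = 2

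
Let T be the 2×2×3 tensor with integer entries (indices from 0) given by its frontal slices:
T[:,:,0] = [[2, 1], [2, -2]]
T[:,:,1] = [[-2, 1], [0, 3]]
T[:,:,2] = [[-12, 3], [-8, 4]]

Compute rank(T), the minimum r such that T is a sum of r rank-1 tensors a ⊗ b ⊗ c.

Lower bound: the mode-3 unfolding of T (rows indexed by k, columns by (i,j) = (0,0), (0,1), (1,0), (1,1)) is [[2, 1, 2, -2], [-2, 1, 0, 3], [-12, 3, -8, 4]].
There the 3×3 minor on rows k ∈ {0, 1, 2}, columns (i,j) ∈ {(0,0), (0,1), (1,0)} is det [[2, 1, 2], [-2, 1, 0], [-12, 3, -8]] = -20 ≠ 0, so this unfolding has rank ≥ 3; CP rank is at least every unfolding rank, so rank(T) ≥ 3. (Unfolding ranks only ever bound the CP rank from below — rank(T) can be strictly larger than all of them — so the matching upper bound has to come from an explicit 3-term decomposition.)
Upper bound: T is a sum of 3 rank-1 terms, T = [1, -2] ⊗ [0, 1] ⊗ [1, -1, -1] + [1, 1] ⊗ [1, 0] ⊗ [2, 2, -4] + [2, 1] ⊗ [2, -1] ⊗ [0, -1, -2] (one valid choice — decompositions are not unique — normalised so each a, b is primitive with positive first nonzero entry; check it by expanding all entries), so rank(T) ≤ 3.
These bounds meet, so rank(T) = 3.

3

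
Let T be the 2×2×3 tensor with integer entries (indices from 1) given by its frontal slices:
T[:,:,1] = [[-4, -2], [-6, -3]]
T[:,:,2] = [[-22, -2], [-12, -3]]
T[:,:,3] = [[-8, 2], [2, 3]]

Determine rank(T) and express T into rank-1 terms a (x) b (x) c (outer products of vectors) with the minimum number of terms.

Lower bound: the mode-1 unfolding of T (rows indexed by i, columns by (j,k) = (1,1), (1,2), (1,3), (2,1), (2,2), (2,3)) is [[-4, -22, -8, -2, -2, 2], [-6, -12, 2, -3, -3, 3]].
There the 2×2 minor on rows i ∈ {1, 2}, columns (j,k) ∈ {(1,1), (1,2)} is det [[-4, -22], [-6, -12]] = -84 ≠ 0, so this unfolding has rank ≥ 2; CP rank is at least every unfolding rank, so rank(T) ≥ 2. (Flattening ranks never certify an upper bound on CP rank; for that we must actually write T with 2 rank-1 terms.)
Upper bound — finding two terms. Write S_k = T[:,:,k] for the frontal slices: S₁ = [[-4, -2], [-6, -3]], S₂ = [[-22, -2], [-12, -3]], S₃ = [[-8, 2], [2, 3]].
If T = a₁ (x) b₁ (x) c₁ + a₂ (x) b₂ (x) c₂ then each S_k = c₁[k]·a₁b₁ᵀ + c₂[k]·a₂b₂ᵀ. S₁ and S₂ are linearly independent, so a₁b₁ᵀ and a₂b₂ᵀ must span the same plane of matrices: they are the rank-1 matrices of the form x·S₁ + y·S₂.
det(x·S₁ + y·S₂) is 42·xy + 42·y² = 42·(y)(x + y), vanishing at (x:y) = (1:0) and (1:-1).
M₁ = S₁ = [[-4, -2], [-6, -3]] = −(2, 3)(2, 1)ᵀ and M₂ = S₁ − S₂ = [[18, 0], [6, 0]] = 6·(3, 1)(1, 0)ᵀ, so take a₁ = (2, 3), b₁ = (2, 1), a₂ = (3, 1), b₂ = (1, 0).
Each slice is an integer combination of E₁ = a₁b₁ᵀ and E₂ = a₂b₂ᵀ: S₁ = −E₁, S₂ = −E₁ − 6·E₂, S₃ = E₁ − 4·E₂; reading off coefficients, c₁ = (-1, -1, 1) and c₂ = (0, -6, -4).
Hence T = (2, 3) (x) (2, 1) (x) (-1, -1, 1) + (3, 1) (x) (1, 0) (x) (0, -6, -4), so rank(T) ≤ 2.
These bounds meet, so rank(T) = 2.

rank(T) = 2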